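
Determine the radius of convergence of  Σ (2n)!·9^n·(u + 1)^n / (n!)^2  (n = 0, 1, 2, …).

Ratio test: |a_{n+1}/a_n| = (2n+1)·(2n+2)/(n+1)² · 9 → 36 as n → ∞.
Hence the series converges for |u + 1| < 1/(36) = 1/36, so the radius of convergence is 1/36.

R = 1/36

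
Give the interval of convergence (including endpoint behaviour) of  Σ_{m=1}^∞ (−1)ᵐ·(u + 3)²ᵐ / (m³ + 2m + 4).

[-4, -2]

The ratio of consecutive coefficients is (m³ + 2m + 4)/((m+1)³ + 2(m+1) + 4) → 1.
Successive powers of (u + 3) differ by 2, so the series converges when |u + 3|² · 1 < 1, i.e. |u + 3| < √(1) = 1. So R = 1.
At u = -2: absolute convergence follows by limit comparison with Σ 1/m³.
At u = -4: absolute convergence follows by limit comparison with Σ 1/m³.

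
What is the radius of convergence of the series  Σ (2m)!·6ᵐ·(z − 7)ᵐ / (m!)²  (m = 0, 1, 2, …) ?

Apply the ratio test: |a_{m+1}| / |a_m| = (2m+1)·(2m+2)/(m+1)² · 6, which tends to 24 as m → ∞.
The series converges when 24 · |z − 7| < 1, giving R = 1/24.

R = 1/24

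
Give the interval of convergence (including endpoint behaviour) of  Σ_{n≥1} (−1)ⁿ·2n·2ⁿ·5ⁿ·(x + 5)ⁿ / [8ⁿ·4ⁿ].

The ratio of consecutive coefficients is [2(n+1)/2n] · 2·5/(8·4) → 5/16.
Convergence for |x + 5| · 5/16 < 1, i.e. |x + 5| < 16/5. So R = 16/5.
Check x = -9/5: the n-th term does not approach 0; divergence by the term test.
Check x = -41/5: the terms have absolute value of order n, which does not tend to 0, so the series diverges by the divergence test.

(-41/5, -9/5)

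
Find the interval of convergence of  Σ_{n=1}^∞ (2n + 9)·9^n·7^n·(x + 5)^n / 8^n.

(-323/63, -307/63)

Ratio test: |a_{n+1}/a_n| = [(2(n+1) + 9)/(2n + 9)] · 9·7/8 → 63/8 as n → ∞.
The series converges when 63/8 · |x + 5| < 1, giving R = 8/63.
At x = -307/63: the terms have absolute value of order n, which does not tend to 0, so the series diverges by the divergence test.
Endpoint x = -323/63: the n-th term does not approach 0; divergence by the term test.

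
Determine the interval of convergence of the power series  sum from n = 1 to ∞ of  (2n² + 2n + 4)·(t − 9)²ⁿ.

(8, 10)

Ratio test: |a_{n+1}/a_n| = (2(n+1)² + 2(n+1) + 4)/(2n² + 2n + 4) → 1 as n → ∞.
Successive powers of (t − 9) differ by 2, so the series converges when |t − 9|² · 1 < 1, i.e. |t − 9| < √(1) = 1. So R = 1.
Endpoint t = 10: the terms have absolute value of order n², which does not tend to 0, so the series diverges by the divergence test.
Check t = 8: the terms do not tend to 0, so the series diverges.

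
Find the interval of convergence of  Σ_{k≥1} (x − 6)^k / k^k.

(−∞, ∞)

Root test: |a_k|^(1/k) = 1/k → 0.
The limit is 0 for every x, so R = ∞.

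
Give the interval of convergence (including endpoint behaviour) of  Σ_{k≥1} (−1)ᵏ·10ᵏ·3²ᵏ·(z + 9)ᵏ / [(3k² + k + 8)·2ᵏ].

[-406/45, -404/45]

Ratio test: |a_{k+1}/a_k| = [(3k² + k + 8)/(3(k+1)² + (k+1) + 8)] · 10·9/2 → 45 as k → ∞.
The series converges when 45 · |z + 9| < 1, giving R = 1/45.
Check z = -404/45: absolute convergence follows by limit comparison with Σ 1/k².
When z = -406/45, the series is dominated by a constant times Σ 1/k², which converges (p = 2 > 1).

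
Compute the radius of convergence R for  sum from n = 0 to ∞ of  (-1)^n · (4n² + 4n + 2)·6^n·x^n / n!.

The ratio of consecutive coefficients is (4(n+1)² + 4(n+1) + 2)/(4n² + 4n + 2) · 6 · 1/(n+1) → 0.
The ratio tends to 0 regardless of x, hence R = ∞.

R = ∞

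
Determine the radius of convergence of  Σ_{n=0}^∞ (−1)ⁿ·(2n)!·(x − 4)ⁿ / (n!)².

Ratio test: |a_{n+1}/a_n| = (2n+1)·(2n+2)/(n+1)² → 4 as n → ∞.
Thus R = 1/(4) = 1/4.

R = 1/4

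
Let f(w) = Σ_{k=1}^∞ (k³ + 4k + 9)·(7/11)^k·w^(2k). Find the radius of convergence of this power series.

R = √77/7

Ratio test: |a_{k+1}/a_k| = [((k+1)³ + 4(k+1) + 9)/(k³ + 4k + 9)] · 7/11 → 7/11 as k → ∞.
Since the exponent of w increases by 2 each term, convergence requires |w|² < 11/7, hence R = √77/7.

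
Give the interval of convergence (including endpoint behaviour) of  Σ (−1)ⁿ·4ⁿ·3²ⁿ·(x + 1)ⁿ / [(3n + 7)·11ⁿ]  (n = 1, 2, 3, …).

Ratio test: |a_{n+1}/a_n| = [(3n + 7)/(3(n+1) + 7)] · 4·9/11 → 36/11 as n → ∞.
The series converges when 36/11 · |x + 1| < 1, giving R = 11/36.
When x = -25/36, convergence follows from the alternating series test (terms decrease monotonically to 0).
When x = -47/36, the terms behave like c/n; limit comparison with the harmonic series gives divergence.

(-47/36, -25/36]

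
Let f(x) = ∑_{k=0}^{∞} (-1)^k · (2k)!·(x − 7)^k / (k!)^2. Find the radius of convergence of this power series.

R = 1/4

Apply the ratio test: |a_{k+1}| / |a_k| = (2k+1)·(2k+2)/(k+1)², which tends to 4 as k → ∞.
Convergence for |x − 7| · 4 < 1, i.e. |x − 7| < 1/4. So R = 1/4.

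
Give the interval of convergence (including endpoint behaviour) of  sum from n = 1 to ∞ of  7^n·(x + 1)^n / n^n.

(−∞, ∞)

By the Cauchy root test, |a_n|^(1/n) = 7/n → 0.
Since the n-th root of |a_n| tends to 0, the series converges for all real x; R = ∞.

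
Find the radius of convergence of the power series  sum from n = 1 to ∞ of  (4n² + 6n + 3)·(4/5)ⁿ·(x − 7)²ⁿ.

By the ratio test, |a_{n+1}/a_n| = [(4(n+1)² + 6(n+1) + 3)/(4n² + 6n + 3)] · 4/5 → 4/5.
Writing y = (x − 7)², the series in y has radius 5/4, so |x − 7| < √(5/4) and R = √5/2.

R = √5/2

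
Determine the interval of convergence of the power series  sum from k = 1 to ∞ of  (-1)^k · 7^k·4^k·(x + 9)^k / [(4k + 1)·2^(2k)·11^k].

Apply the ratio test: |a_{k+1}| / |a_k| = [(4k + 1)/(4(k+1) + 1)] · 7·4/(4·11), which tends to 7/11 as k → ∞.
Hence the series converges for |x + 9| < 1/(7/11) = 11/7, so the radius of convergence is 11/7.
Endpoint x = -52/7: the terms alternate in sign and decrease monotonically to 0 in absolute value (size ~ c/k), so the alternating series test gives convergence.
Check x = -74/7: comparison with the harmonic series Σ 1/k shows the series diverges.

(-74/7, -52/7]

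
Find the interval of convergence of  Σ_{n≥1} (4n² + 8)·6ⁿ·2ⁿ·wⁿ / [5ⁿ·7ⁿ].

The ratio of consecutive coefficients is [(4(n+1)² + 8)/(4n² + 8)] · 6·2/(5·7) → 12/35.
Convergence for |w| · 12/35 < 1, i.e. |w| < 35/12. So R = 35/12.
Check w = 35/12: the n-th term does not approach 0; divergence by the term test.
Check w = -35/12: the terms have absolute value of order n², which does not tend to 0, so the series diverges by the divergence test.

(-35/12, 35/12)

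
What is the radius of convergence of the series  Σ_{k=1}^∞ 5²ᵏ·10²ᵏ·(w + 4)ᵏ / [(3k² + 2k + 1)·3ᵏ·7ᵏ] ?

The ratio of consecutive coefficients is [(3k² + 2k + 1)/(3(k+1)² + 2(k+1) + 1)] · 25·100/(3·7) → 2500/21.
Thus R = 1/(2500/21) = 21/2500.

R = 21/2500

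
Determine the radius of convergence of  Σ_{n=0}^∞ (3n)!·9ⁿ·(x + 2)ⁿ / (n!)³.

R = 1/243

Apply the ratio test: |a_{n+1}| / |a_n| = (3n+1)·(3n+2)·(3n+3)/(n+1)³ · 9, which tends to 243 as n → ∞.
The series converges when 243 · |x + 2| < 1, giving R = 1/243.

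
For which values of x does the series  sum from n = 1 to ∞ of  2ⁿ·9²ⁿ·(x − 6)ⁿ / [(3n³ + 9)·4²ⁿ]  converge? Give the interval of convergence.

[478/81, 494/81]

Ratio test: |a_{n+1}/a_n| = [(3n³ + 9)/(3(n+1)³ + 9)] · 2·81/16 → 81/8 as n → ∞.
The series converges when 81/8 · |x − 6| < 1, giving R = 8/81.
Check x = 494/81: the series is dominated by a constant times Σ 1/n³, which converges (p = 3 > 1).
Check x = 478/81: absolute convergence follows by limit comparison with Σ 1/n³.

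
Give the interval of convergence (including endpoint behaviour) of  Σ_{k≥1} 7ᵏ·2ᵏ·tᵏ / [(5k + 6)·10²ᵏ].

[-50/7, 50/7)

The ratio of consecutive coefficients is [(5k + 6)/(5(k+1) + 6)] · 7·2/100 → 7/50.
The series converges when 7/50 · |t| < 1, giving R = 50/7.
Check t = 50/7: comparison with the harmonic series Σ 1/k shows the series diverges.
When t = -50/7, the terms alternate in sign and decrease monotonically to 0 in absolute value (size ~ c/k), so the alternating series test gives convergence.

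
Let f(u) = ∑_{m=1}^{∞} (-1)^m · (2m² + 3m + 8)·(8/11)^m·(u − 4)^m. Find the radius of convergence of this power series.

Apply the ratio test: |a_{m+1}| / |a_m| = [(2(m+1)² + 3(m+1) + 8)/(2m² + 3m + 8)] · 8/11, which tends to 8/11 as m → ∞.
Convergence for |u − 4| · 8/11 < 1, i.e. |u − 4| < 11/8. So R = 11/8.

R = 11/8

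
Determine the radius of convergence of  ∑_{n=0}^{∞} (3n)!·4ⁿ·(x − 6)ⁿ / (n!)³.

R = 1/108

Ratio test: |a_{n+1}/a_n| = (3n+1)·(3n+2)·(3n+3)/(n+1)³ · 4 → 108 as n → ∞.
The series converges when 108 · |x − 6| < 1, giving R = 1/108.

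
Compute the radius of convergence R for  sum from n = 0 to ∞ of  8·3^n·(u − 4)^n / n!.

Apply the ratio test: |a_{n+1}| / |a_n| = 8/8 · 3 · 1/(n+1), which tends to 0 as n → ∞.
The limit is 0, so the series converges for all u; R = ∞.

R = ∞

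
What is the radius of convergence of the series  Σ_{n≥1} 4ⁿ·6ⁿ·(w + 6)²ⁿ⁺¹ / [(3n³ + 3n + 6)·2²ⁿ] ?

The ratio of consecutive coefficients is [(3n³ + 3n + 6)/(3(n+1)³ + 3(n+1) + 6)] · 4·6/4 → 6.
Since the exponent of (w + 6) increases by 2 each term, convergence requires |w + 6|² < 1/6, hence R = √6/6.

R = √6/6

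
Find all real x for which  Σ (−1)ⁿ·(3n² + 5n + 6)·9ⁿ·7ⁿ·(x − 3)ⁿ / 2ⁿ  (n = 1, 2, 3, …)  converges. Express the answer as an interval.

(187/63, 191/63)

The ratio of consecutive coefficients is [(3(n+1)² + 5(n+1) + 6)/(3n² + 5n + 6)] · 9·7/2 → 63/2.
Convergence for |x − 3| · 63/2 < 1, i.e. |x − 3| < 2/63. So R = 2/63.
At x = 191/63: the terms do not tend to 0, so the series diverges.
At x = 187/63: the terms have absolute value of order n², which does not tend to 0, so the series diverges by the divergence test.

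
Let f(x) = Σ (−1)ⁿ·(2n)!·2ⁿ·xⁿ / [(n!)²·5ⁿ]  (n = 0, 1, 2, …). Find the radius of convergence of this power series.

Apply the ratio test: |a_{n+1}| / |a_n| = (2n+1)·(2n+2)/(n+1)² · 2/5, which tends to 8/5 as n → ∞.
Hence the series converges for |x| < 1/(8/5) = 5/8, so the radius of convergence is 5/8.

R = 5/8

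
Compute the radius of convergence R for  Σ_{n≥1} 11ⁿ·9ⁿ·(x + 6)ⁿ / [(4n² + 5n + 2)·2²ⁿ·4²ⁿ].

R = 64/99

Apply the ratio test: |a_{n+1}| / |a_n| = [(4n² + 5n + 2)/(4(n+1)² + 5(n+1) + 2)] · 11·9/(4·16), which tends to 99/64 as n → ∞.
The series converges when 99/64 · |x + 6| < 1, giving R = 64/99.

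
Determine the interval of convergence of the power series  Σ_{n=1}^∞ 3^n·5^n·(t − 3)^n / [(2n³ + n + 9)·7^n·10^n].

The ratio of consecutive coefficients is [(2n³ + n + 9)/(2(n+1)³ + (n+1) + 9)] · 3·5/(7·10) → 3/14.
Convergence for |t − 3| · 3/14 < 1, i.e. |t − 3| < 14/3. So R = 14/3.
When t = 23/3, absolute convergence follows by limit comparison with Σ 1/n³.
Endpoint t = -5/3: the series is dominated by a constant times Σ 1/n³, which converges (p = 3 > 1).

[-5/3, 23/3]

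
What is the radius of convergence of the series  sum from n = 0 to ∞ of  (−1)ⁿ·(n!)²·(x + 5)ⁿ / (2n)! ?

The ratio of consecutive coefficients is (n+1)²/[(2n+1)·(2n+2)] → 1/4.
Hence the series converges for |x + 5| < 1/(1/4) = 4, so the radius of convergence is 4.

R = 4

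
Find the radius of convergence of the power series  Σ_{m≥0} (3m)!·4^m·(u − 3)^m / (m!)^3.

R = 1/108

By the ratio test, |a_{m+1}/a_m| = (3m+1)·(3m+2)·(3m+3)/(m+1)³ · 4 → 108.
Thus R = 1/(108) = 1/108.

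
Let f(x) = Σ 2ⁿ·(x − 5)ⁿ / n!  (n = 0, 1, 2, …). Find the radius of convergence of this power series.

Apply the ratio test: |a_{n+1}| / |a_n| = 2 · 1/(n+1), which tends to 0 as n → ∞.
The limit is 0, so the series converges for all x; R = ∞.

R = ∞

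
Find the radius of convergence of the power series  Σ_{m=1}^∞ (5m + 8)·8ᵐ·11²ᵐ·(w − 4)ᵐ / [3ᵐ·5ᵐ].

R = 15/968

Apply the ratio test: |a_{m+1}| / |a_m| = [(5(m+1) + 8)/(5m + 8)] · 8·121/(3·5), which tends to 968/15 as m → ∞.
Thus R = 1/(968/15) = 15/968.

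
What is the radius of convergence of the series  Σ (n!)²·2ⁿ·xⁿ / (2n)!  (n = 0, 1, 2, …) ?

R = 2

By the ratio test, |a_{n+1}/a_n| = (n+1)²/[(2n+1)·(2n+2)] · 2 → 1/2.
The series converges when 1/2 · |x| < 1, giving R = 2.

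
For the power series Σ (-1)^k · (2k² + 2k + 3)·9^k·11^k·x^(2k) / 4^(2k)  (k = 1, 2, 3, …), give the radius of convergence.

R = 4√11/33

Ratio test: |a_{k+1}/a_k| = [(2(k+1)² + 2(k+1) + 3)/(2k² + 2k + 3)] · 9·11/16 → 99/16 as k → ∞.
Writing y = x², the series in y has radius 16/99, so |x| < √(16/99) and R = 4√11/33.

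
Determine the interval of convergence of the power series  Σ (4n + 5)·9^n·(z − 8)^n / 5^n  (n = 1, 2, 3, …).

(67/9, 77/9)

Apply the ratio test: |a_{n+1}| / |a_n| = [(4(n+1) + 5)/(4n + 5)] · 9/5, which tends to 9/5 as n → ∞.
The series converges when 9/5 · |z − 8| < 1, giving R = 5/9.
Check z = 77/9: the terms do not tend to 0, so the series diverges.
Check z = 67/9: the terms do not tend to 0, so the series diverges.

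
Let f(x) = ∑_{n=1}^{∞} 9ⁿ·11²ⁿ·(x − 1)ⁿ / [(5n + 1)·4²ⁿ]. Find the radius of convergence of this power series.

R = 16/1089

Ratio test: |a_{n+1}/a_n| = [(5n + 1)/(5(n+1) + 1)] · 9·121/16 → 1089/16 as n → ∞.
Thus R = 1/(1089/16) = 16/1089.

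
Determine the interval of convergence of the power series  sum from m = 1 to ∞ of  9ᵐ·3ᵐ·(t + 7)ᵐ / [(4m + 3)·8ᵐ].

By the ratio test, |a_{m+1}/a_m| = [(4m + 3)/(4(m+1) + 3)] · 9·3/8 → 27/8.
Convergence for |t + 7| · 27/8 < 1, i.e. |t + 7| < 8/27. So R = 8/27.
Endpoint t = -181/27: the terms behave like c/m; limit comparison with the harmonic series gives divergence.
Endpoint t = -197/27: an alternating series whose terms decrease to 0 in absolute value, so it converges by the Leibniz criterion.

[-197/27, -181/27)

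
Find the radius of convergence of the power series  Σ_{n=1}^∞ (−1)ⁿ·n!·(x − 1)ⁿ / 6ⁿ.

R = 0

Ratio test: |a_{n+1}/a_n| = (n+1) · 1/6 → ∞ as n → ∞.
The terms grow without bound for any (x − 1) ≠ 0, so R = 0 (convergence only at x = 1).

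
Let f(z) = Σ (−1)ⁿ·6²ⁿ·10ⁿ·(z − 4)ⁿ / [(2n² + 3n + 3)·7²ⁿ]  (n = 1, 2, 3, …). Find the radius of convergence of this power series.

R = 49/360

Ratio test: |a_{n+1}/a_n| = [(2n² + 3n + 3)/(2(n+1)² + 3(n+1) + 3)] · 36·10/49 → 360/49 as n → ∞.
Hence the series converges for |z − 4| < 1/(360/49) = 49/360, so the radius of convergence is 49/360.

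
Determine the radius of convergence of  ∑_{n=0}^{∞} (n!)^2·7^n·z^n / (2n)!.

By the ratio test, |a_{n+1}/a_n| = (n+1)²/[(2n+1)·(2n+2)] · 7 → 7/4.
Thus R = 1/(7/4) = 4/7.

R = 4/7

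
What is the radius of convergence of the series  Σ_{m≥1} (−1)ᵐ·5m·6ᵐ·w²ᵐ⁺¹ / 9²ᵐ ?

The ratio of consecutive coefficients is [5(m+1)/5m] · 6/81 → 2/27.
Since the exponent of w increases by 2 each term, convergence requires |w|² < 27/2, hence R = 3√6/2.

R = 3√6/2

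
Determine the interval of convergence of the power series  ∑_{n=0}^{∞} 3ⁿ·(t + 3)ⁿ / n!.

(−∞, ∞)

By the ratio test, |a_{n+1}/a_n| = 3 · 1/(n+1) → 0.
The limit is 0, so the series converges for all t; R = ∞.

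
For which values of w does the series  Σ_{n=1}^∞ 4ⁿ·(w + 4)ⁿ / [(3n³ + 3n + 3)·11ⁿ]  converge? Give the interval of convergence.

By the ratio test, |a_{n+1}/a_n| = [(3n³ + 3n + 3)/(3(n+1)³ + 3(n+1) + 3)] · 4/11 → 4/11.
Hence the series converges for |w + 4| < 1/(4/11) = 11/4, so the radius of convergence is 11/4.
At w = -5/4: absolute convergence follows by limit comparison with Σ 1/n³.
At w = -27/4: the terms are on the order of 1/n³, so the series converges absolutely by comparison with the p-series (p = 3 > 1).

[-27/4, -5/4]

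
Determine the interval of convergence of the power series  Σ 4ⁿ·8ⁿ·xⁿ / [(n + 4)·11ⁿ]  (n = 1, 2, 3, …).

Apply the ratio test: |a_{n+1}| / |a_n| = [(n + 4)/((n+1) + 4)] · 4·8/11, which tends to 32/11 as n → ∞.
Thus R = 1/(32/11) = 11/32.
When x = 11/32, the terms are asymptotic to a nonzero constant times 1/n, so the series diverges by limit comparison with Σ 1/n.
At x = -11/32: the terms alternate in sign and decrease monotonically to 0 in absolute value (size ~ c/n), so the alternating series test gives convergence.

[-11/32, 11/32)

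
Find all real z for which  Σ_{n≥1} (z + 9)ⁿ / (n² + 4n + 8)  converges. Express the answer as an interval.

[-10, -8]

Apply the ratio test: |a_{n+1}| / |a_n| = (n² + 4n + 8)/((n+1)² + 4(n+1) + 8), which tends to 1 as n → ∞.
Hence R = 1.
At z = -8: absolute convergence follows by limit comparison with Σ 1/n².
Endpoint z = -10: absolute convergence follows by limit comparison with Σ 1/n².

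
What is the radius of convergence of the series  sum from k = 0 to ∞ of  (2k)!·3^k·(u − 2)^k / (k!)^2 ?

Ratio test: |a_{k+1}/a_k| = (2k+1)·(2k+2)/(k+1)² · 3 → 12 as k → ∞.
Convergence for |u − 2| · 12 < 1, i.e. |u − 2| < 1/12. So R = 1/12.

R = 1/12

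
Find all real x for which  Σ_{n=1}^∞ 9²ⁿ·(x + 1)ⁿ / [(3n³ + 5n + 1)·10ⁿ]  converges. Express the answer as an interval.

[-91/81, -71/81]

Apply the ratio test: |a_{n+1}| / |a_n| = [(3n³ + 5n + 1)/(3(n+1)³ + 5(n+1) + 1)] · 81/10, which tends to 81/10 as n → ∞.
Convergence for |x + 1| · 81/10 < 1, i.e. |x + 1| < 10/81. So R = 10/81.
At x = -71/81: the terms are on the order of 1/n³, so the series converges absolutely by comparison with the p-series (p = 3 > 1).
Endpoint x = -91/81: the terms are on the order of 1/n³, so the series converges absolutely by comparison with the p-series (p = 3 > 1).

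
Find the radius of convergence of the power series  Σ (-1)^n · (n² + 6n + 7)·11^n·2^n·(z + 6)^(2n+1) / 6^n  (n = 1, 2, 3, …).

R = √33/11

Ratio test: |a_{n+1}/a_n| = [((n+1)² + 6(n+1) + 7)/(n² + 6n + 7)] · 11·2/6 → 11/3 as n → ∞.
Successive powers of (z + 6) differ by 2, so the series converges when |z + 6|² · 11/3 < 1, i.e. |z + 6| < √(3/11). So R = √33/11.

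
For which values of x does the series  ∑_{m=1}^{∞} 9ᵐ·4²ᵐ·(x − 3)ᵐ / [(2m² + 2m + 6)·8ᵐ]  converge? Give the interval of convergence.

The ratio of consecutive coefficients is [(2m² + 2m + 6)/(2(m+1)² + 2(m+1) + 6)] · 9·16/8 → 18.
Hence the series converges for |x − 3| < 1/(18) = 1/18, so the radius of convergence is 1/18.
When x = 55/18, the terms are on the order of 1/m², so the series converges absolutely by comparison with the p-series (p = 2 > 1).
Check x = 53/18: the series is dominated by a constant times Σ 1/m², which converges (p = 2 > 1).

[53/18, 55/18]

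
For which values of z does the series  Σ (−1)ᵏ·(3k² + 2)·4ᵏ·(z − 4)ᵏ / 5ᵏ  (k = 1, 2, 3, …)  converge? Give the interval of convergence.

(11/4, 21/4)

By the ratio test, |a_{k+1}/a_k| = [(3(k+1)² + 2)/(3k² + 2)] · 4/5 → 4/5.
The series converges when 4/5 · |z − 4| < 1, giving R = 5/4.
Endpoint z = 21/4: the k-th term does not approach 0; divergence by the term test.
Check z = 11/4: the terms do not tend to 0, so the series diverges.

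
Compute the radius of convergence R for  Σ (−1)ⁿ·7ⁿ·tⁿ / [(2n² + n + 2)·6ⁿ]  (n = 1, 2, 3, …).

R = 6/7

The ratio of consecutive coefficients is [(2n² + n + 2)/(2(n+1)² + (n+1) + 2)] · 7/6 → 7/6.
Hence the series converges for |t| < 1/(7/6) = 6/7, so the radius of convergence is 6/7.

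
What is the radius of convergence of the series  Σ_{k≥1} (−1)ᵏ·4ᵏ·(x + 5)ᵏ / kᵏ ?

R = ∞

By the Cauchy root test, |a_k|^(1/k) = 4/k → 0.
The limit is 0 for every x, so R = ∞.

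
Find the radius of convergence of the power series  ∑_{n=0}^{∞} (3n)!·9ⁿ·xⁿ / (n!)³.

R = 1/243

Apply the ratio test: |a_{n+1}| / |a_n| = (3n+1)·(3n+2)·(3n+3)/(n+1)³ · 9, which tends to 243 as n → ∞.
Thus R = 1/(243) = 1/243.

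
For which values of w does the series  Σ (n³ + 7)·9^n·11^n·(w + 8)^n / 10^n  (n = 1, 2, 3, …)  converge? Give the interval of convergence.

(-802/99, -782/99)

Apply the ratio test: |a_{n+1}| / |a_n| = [((n+1)³ + 7)/(n³ + 7)] · 9·11/10, which tends to 99/10 as n → ∞.
The series converges when 99/10 · |w + 8| < 1, giving R = 10/99.
At w = -782/99: the n-th term does not approach 0; divergence by the term test.
When w = -802/99, the terms have absolute value of order n³, which does not tend to 0, so the series diverges by the divergence test.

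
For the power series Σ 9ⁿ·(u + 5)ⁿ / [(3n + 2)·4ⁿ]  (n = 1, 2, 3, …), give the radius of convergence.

Ratio test: |a_{n+1}/a_n| = [(3n + 2)/(3(n+1) + 2)] · 9/4 → 9/4 as n → ∞.
Hence the series converges for |u + 5| < 1/(9/4) = 4/9, so the radius of convergence is 4/9.

R = 4/9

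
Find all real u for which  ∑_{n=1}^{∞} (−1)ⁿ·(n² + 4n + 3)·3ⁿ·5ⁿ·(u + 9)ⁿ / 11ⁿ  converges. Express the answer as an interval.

(-146/15, -124/15)

By the ratio test, |a_{n+1}/a_n| = [((n+1)² + 4(n+1) + 3)/(n² + 4n + 3)] · 3·5/11 → 15/11.
Hence the series converges for |u + 9| < 1/(15/11) = 11/15, so the radius of convergence is 11/15.
At u = -124/15: the n-th term does not approach 0; divergence by the term test.
When u = -146/15, the terms have absolute value of order n², which does not tend to 0, so the series diverges by the divergence test.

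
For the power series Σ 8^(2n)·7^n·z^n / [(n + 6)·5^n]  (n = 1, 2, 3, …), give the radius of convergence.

Apply the ratio test: |a_{n+1}| / |a_n| = [(n + 6)/((n+1) + 6)] · 64·7/5, which tends to 448/5 as n → ∞.
Hence the series converges for |z| < 1/(448/5) = 5/448, so the radius of convergence is 5/448.

R = 5/448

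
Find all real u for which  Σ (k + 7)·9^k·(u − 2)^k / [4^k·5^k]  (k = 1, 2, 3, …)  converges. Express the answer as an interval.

(-2/9, 38/9)

Ratio test: |a_{k+1}/a_k| = [((k+1) + 7)/(k + 7)] · 9/(4·5) → 9/20 as k → ∞.
Hence the series converges for |u − 2| < 1/(9/20) = 20/9, so the radius of convergence is 20/9.
Endpoint u = 38/9: the k-th term does not approach 0; divergence by the term test.
Check u = -2/9: the k-th term does not approach 0; divergence by the term test.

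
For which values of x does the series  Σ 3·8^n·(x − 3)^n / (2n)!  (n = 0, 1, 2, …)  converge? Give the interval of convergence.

(−∞, ∞)

By the ratio test, |a_{n+1}/a_n| = 3/3 · 8 · 1/[(2n+1)·(2n+2)] → 0.
The limit is 0, so the series converges for all x; R = ∞.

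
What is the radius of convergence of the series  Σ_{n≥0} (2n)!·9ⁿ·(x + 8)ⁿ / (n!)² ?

The ratio of consecutive coefficients is (2n+1)·(2n+2)/(n+1)² · 9 → 36.
The series converges when 36 · |x + 8| < 1, giving R = 1/36.

R = 1/36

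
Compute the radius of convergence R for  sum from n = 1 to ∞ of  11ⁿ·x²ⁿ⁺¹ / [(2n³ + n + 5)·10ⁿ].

R = √110/11

By the ratio test, |a_{n+1}/a_n| = [(2n³ + n + 5)/(2(n+1)³ + (n+1) + 5)] · 11/10 → 11/10.
Writing y = x², the series in y has radius 10/11, so |x| < √(10/11) and R = √110/11.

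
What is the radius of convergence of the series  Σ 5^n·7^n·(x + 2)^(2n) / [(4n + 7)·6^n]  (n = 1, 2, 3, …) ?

Apply the ratio test: |a_{n+1}| / |a_n| = [(4n + 7)/(4(n+1) + 7)] · 5·7/6, which tends to 35/6 as n → ∞.
Since the exponent of (x + 2) increases by 2 each term, convergence requires |x + 2|² < 6/35, hence R = √210/35.

R = √210/35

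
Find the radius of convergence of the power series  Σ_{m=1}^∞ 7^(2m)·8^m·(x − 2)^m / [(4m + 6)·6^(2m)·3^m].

R = 27/98

Apply the ratio test: |a_{m+1}| / |a_m| = [(4m + 6)/(4(m+1) + 6)] · 49·8/(36·3), which tends to 98/27 as m → ∞.
Thus R = 1/(98/27) = 27/98.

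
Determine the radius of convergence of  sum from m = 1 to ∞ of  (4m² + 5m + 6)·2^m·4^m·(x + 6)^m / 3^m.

R = 3/8

By the ratio test, |a_{m+1}/a_m| = [(4(m+1)² + 5(m+1) + 6)/(4m² + 5m + 6)] · 2·4/3 → 8/3.
The series converges when 8/3 · |x + 6| < 1, giving R = 3/8.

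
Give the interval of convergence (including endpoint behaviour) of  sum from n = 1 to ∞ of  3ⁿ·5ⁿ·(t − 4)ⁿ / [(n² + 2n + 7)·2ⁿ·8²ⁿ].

Apply the ratio test: |a_{n+1}| / |a_n| = [(n² + 2n + 7)/((n+1)² + 2(n+1) + 7)] · 3·5/(2·64), which tends to 15/128 as n → ∞.
The series converges when 15/128 · |t − 4| < 1, giving R = 128/15.
When t = 188/15, the series is dominated by a constant times Σ 1/n², which converges (p = 2 > 1).
At t = -68/15: the terms are on the order of 1/n², so the series converges absolutely by comparison with the p-series (p = 2 > 1).

[-68/15, 188/15]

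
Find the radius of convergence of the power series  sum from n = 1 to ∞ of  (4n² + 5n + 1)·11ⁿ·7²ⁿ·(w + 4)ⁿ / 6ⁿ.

Apply the ratio test: |a_{n+1}| / |a_n| = [(4(n+1)² + 5(n+1) + 1)/(4n² + 5n + 1)] · 11·49/6, which tends to 539/6 as n → ∞.
Thus R = 1/(539/6) = 6/539.

R = 6/539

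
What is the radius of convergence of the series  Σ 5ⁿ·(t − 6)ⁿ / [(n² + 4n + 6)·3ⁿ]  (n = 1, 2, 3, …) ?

R = 3/5

Apply the ratio test: |a_{n+1}| / |a_n| = [(n² + 4n + 6)/((n+1)² + 4(n+1) + 6)] · 5/3, which tends to 5/3 as n → ∞.
Hence the series converges for |t − 6| < 1/(5/3) = 3/5, so the radius of convergence is 3/5.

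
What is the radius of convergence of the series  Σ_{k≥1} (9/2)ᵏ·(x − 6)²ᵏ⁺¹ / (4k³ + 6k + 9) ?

R = √2/3

Ratio test: |a_{k+1}/a_k| = [(4k³ + 6k + 9)/(4(k+1)³ + 6(k+1) + 9)] · 9/2 → 9/2 as k → ∞.
Since the exponent of (x − 6) increases by 2 each term, convergence requires |x − 6|² < 2/9, hence R = √2/3.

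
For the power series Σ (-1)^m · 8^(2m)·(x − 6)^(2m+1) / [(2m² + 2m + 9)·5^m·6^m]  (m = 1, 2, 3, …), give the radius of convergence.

The ratio of consecutive coefficients is [(2m² + 2m + 9)/(2(m+1)² + 2(m+1) + 9)] · 64/(5·6) → 32/15.
Successive powers of (x − 6) differ by 2, so the series converges when |x − 6|² · 32/15 < 1, i.e. |x − 6| < √(15/32). So R = √30/8.

R = √30/8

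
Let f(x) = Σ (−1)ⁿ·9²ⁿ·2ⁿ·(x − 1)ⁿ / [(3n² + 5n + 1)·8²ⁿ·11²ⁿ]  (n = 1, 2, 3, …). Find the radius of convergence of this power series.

The ratio of consecutive coefficients is [(3n² + 5n + 1)/(3(n+1)² + 5(n+1) + 1)] · 81·2/(64·121) → 81/3872.
Thus R = 1/(81/3872) = 3872/81.

R = 3872/81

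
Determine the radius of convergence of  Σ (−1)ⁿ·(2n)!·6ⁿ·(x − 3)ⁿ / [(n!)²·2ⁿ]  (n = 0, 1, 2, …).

The ratio of consecutive coefficients is (2n+1)·(2n+2)/(n+1)² · 6/2 → 12.
Hence the series converges for |x − 3| < 1/(12) = 1/12, so the radius of convergence is 1/12.

R = 1/12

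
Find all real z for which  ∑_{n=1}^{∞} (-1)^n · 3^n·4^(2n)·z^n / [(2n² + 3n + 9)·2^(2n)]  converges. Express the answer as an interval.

[-1/12, 1/12]

Ratio test: |a_{n+1}/a_n| = [(2n² + 3n + 9)/(2(n+1)² + 3(n+1) + 9)] · 3·16/4 → 12 as n → ∞.
Convergence for |z| · 12 < 1, i.e. |z| < 1/12. So R = 1/12.
At z = 1/12: the series is dominated by a constant times Σ 1/n², which converges (p = 2 > 1).
When z = -1/12, absolute convergence follows by limit comparison with Σ 1/n².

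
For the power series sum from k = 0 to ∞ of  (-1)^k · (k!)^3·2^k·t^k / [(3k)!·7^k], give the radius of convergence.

R = 189/2

By the ratio test, |a_{k+1}/a_k| = (k+1)³/[(3k+1)·(3k+2)·(3k+3)] · 2/7 → 2/189.
Thus R = 1/(2/189) = 189/2.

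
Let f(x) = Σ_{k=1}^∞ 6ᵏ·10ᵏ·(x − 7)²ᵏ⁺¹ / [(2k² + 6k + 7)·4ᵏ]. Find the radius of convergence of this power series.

By the ratio test, |a_{k+1}/a_k| = [(2k² + 6k + 7)/(2(k+1)² + 6(k+1) + 7)] · 6·10/4 → 15.
Successive powers of (x − 7) differ by 2, so the series converges when |x − 7|² · 15 < 1, i.e. |x − 7| < √(1/15). So R = √15/15.

R = √15/15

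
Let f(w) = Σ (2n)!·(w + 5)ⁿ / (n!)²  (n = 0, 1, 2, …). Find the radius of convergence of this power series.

R = 1/4

Ratio test: |a_{n+1}/a_n| = (2n+1)·(2n+2)/(n+1)² → 4 as n → ∞.
Thus R = 1/(4) = 1/4.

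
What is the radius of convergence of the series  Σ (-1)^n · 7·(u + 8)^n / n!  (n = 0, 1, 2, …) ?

R = ∞

By the ratio test, |a_{n+1}/a_n| = 7/7 · 1/(n+1) → 0.
Since the limit is 0 < 1 for every u, the series converges on all of ℝ and R = ∞.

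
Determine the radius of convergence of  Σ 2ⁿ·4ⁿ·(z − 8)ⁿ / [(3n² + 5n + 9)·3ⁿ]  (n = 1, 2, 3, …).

R = 3/8

By the ratio test, |a_{n+1}/a_n| = [(3n² + 5n + 9)/(3(n+1)² + 5(n+1) + 9)] · 2·4/3 → 8/3.
Thus R = 1/(8/3) = 3/8.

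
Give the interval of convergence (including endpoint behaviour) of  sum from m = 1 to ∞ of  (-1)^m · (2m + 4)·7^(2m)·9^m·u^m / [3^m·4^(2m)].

(-16/147, 16/147)

The ratio of consecutive coefficients is [(2(m+1) + 4)/(2m + 4)] · 49·9/(3·16) → 147/16.
Hence the series converges for |u| < 1/(147/16) = 16/147, so the radius of convergence is 16/147.
At u = 16/147: the terms do not tend to 0, so the series diverges.
When u = -16/147, the m-th term does not approach 0; divergence by the term test.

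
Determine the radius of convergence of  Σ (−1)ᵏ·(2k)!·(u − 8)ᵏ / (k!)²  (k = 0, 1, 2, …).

By the ratio test, |a_{k+1}/a_k| = (2k+1)·(2k+2)/(k+1)² → 4.
Hence the series converges for |u − 8| < 1/(4) = 1/4, so the radius of convergence is 1/4.

R = 1/4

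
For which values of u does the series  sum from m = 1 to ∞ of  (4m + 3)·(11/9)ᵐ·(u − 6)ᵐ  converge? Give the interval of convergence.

By the ratio test, |a_{m+1}/a_m| = [(4(m+1) + 3)/(4m + 3)] · 11/9 → 11/9.
Thus R = 1/(11/9) = 9/11.
Check u = 75/11: the terms do not tend to 0, so the series diverges.
Check u = 57/11: the terms do not tend to 0, so the series diverges.

(57/11, 75/11)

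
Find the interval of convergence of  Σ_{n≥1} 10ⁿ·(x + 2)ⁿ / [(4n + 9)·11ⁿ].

The ratio of consecutive coefficients is [(4n + 9)/(4(n+1) + 9)] · 10/11 → 10/11.
Hence the series converges for |x + 2| < 1/(10/11) = 11/10, so the radius of convergence is 11/10.
When x = -9/10, the terms behave like c/n; limit comparison with the harmonic series gives divergence.
When x = -31/10, an alternating series whose terms decrease to 0 in absolute value, so it converges by the Leibniz criterion.

[-31/10, -9/10)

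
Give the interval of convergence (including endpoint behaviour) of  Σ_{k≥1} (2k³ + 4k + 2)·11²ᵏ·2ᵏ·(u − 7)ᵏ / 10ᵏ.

Apply the ratio test: |a_{k+1}| / |a_k| = [(2(k+1)³ + 4(k+1) + 2)/(2k³ + 4k + 2)] · 121·2/10, which tends to 121/5 as k → ∞.
Thus R = 1/(121/5) = 5/121.
When u = 852/121, the terms do not tend to 0, so the series diverges.
When u = 842/121, the k-th term does not approach 0; divergence by the term test.

(842/121, 852/121)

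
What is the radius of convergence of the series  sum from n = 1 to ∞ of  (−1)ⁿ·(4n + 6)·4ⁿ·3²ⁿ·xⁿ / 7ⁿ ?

Apply the ratio test: |a_{n+1}| / |a_n| = [(4(n+1) + 6)/(4n + 6)] · 4·9/7, which tends to 36/7 as n → ∞.
Thus R = 1/(36/7) = 7/36.

R = 7/36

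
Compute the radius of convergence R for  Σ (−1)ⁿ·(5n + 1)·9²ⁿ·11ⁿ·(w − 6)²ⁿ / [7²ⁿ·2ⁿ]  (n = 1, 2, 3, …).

Apply the ratio test: |a_{n+1}| / |a_n| = [(5(n+1) + 1)/(5n + 1)] · 81·11/(49·2), which tends to 891/98 as n → ∞.
Successive powers of (w − 6) differ by 2, so the series converges when |w − 6|² · 891/98 < 1, i.e. |w − 6| < √(98/891). So R = 7√22/99.

R = 7√22/99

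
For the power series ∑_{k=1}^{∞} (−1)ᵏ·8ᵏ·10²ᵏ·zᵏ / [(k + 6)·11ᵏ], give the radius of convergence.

R = 11/800

Apply the ratio test: |a_{k+1}| / |a_k| = [(k + 6)/((k+1) + 6)] · 8·100/11, which tends to 800/11 as k → ∞.
Thus R = 1/(800/11) = 11/800.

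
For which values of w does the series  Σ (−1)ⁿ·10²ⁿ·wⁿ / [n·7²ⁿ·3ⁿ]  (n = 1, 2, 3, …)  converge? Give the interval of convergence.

Apply the ratio test: |a_{n+1}| / |a_n| = [n/(n+1)] · 100/(49·3), which tends to 100/147 as n → ∞.
Convergence for |w| · 100/147 < 1, i.e. |w| < 147/100. So R = 147/100.
Endpoint w = 147/100: convergence follows from the alternating series test (terms decrease monotonically to 0).
At w = -147/100: the terms are asymptotic to a nonzero constant times 1/n, so the series diverges by limit comparison with Σ 1/n.

(-147/100, 147/100]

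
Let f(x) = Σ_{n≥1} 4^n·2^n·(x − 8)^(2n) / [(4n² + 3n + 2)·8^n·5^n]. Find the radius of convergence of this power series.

The ratio of consecutive coefficients is [(4n² + 3n + 2)/(4(n+1)² + 3(n+1) + 2)] · 4·2/(8·5) → 1/5.
Writing y = (x − 8)², the series in y has radius 5, so |x − 8| < √(5) and R = √5.

R = √5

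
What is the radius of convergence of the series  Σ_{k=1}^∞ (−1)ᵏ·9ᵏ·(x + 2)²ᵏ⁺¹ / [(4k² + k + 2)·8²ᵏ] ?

Apply the ratio test: |a_{k+1}| / |a_k| = [(4k² + k + 2)/(4(k+1)² + (k+1) + 2)] · 9/64, which tends to 9/64 as k → ∞.
Successive powers of (x + 2) differ by 2, so the series converges when |x + 2|² · 9/64 < 1, i.e. |x + 2| < √(64/9) = 8/3. So R = 8/3.

R = 8/3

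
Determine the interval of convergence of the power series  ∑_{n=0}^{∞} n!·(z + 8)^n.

Apply the ratio test: |a_{n+1}| / |a_n| = (n+1), which tends to ∞ as n → ∞.
The ratio grows without bound, so the series diverges whenever (z + 8) ≠ 0; it converges only at z = -8. R = 0.

{-8}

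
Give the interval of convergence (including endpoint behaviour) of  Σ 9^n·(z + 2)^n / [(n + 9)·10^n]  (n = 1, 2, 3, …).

[-28/9, -8/9)

Apply the ratio test: |a_{n+1}| / |a_n| = [(n + 9)/((n+1) + 9)] · 9/10, which tends to 9/10 as n → ∞.
Thus R = 1/(9/10) = 10/9.
Check z = -8/9: the terms behave like c/n; limit comparison with the harmonic series gives divergence.
Check z = -28/9: an alternating series whose terms decrease to 0 in absolute value, so it converges by the Leibniz criterion.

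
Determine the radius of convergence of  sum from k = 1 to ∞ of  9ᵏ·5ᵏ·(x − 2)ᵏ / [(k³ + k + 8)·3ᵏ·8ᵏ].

R = 8/15

Ratio test: |a_{k+1}/a_k| = [(k³ + k + 8)/((k+1)³ + (k+1) + 8)] · 9·5/(3·8) → 15/8 as k → ∞.
Hence the series converges for |x − 2| < 1/(15/8) = 8/15, so the radius of convergence is 8/15.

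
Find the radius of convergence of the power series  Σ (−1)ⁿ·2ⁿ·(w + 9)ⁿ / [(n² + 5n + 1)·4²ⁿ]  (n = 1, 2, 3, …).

R = 8

Ratio test: |a_{n+1}/a_n| = [(n² + 5n + 1)/((n+1)² + 5(n+1) + 1)] · 2/16 → 1/8 as n → ∞.
The series converges when 1/8 · |w + 9| < 1, giving R = 8.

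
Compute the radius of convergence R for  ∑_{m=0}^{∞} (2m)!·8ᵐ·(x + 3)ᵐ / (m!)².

R = 1/32

Ratio test: |a_{m+1}/a_m| = (2m+1)·(2m+2)/(m+1)² · 8 → 32 as m → ∞.
Hence the series converges for |x + 3| < 1/(32) = 1/32, so the radius of convergence is 1/32.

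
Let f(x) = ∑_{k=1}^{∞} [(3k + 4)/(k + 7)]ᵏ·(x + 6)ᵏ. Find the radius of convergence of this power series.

Applying the root test, |a_k|^(1/k) = (3k + 4)/(k + 7) → 3.
Convergence for |x + 6| · 3 < 1, i.e. |x + 6| < 1/3. So R = 1/3.

R = 1/3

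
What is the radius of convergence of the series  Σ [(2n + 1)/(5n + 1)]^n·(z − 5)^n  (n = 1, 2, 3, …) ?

R = 5/2

Applying the root test, |a_n|^(1/n) = (2n + 1)/(5n + 1) → 2/5.
Convergence for |z − 5| · 2/5 < 1, i.e. |z − 5| < 5/2. So R = 5/2.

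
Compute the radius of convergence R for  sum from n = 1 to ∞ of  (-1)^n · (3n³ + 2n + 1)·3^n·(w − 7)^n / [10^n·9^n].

R = 30

By the ratio test, |a_{n+1}/a_n| = [(3(n+1)³ + 2(n+1) + 1)/(3n³ + 2n + 1)] · 3/(10·9) → 1/30.
Convergence for |w − 7| · 1/30 < 1, i.e. |w − 7| < 30. So R = 30.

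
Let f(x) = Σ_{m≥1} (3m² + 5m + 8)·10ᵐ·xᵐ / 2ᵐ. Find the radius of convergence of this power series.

R = 1/5

Apply the ratio test: |a_{m+1}| / |a_m| = [(3(m+1)² + 5(m+1) + 8)/(3m² + 5m + 8)] · 10/2, which tends to 5 as m → ∞.
The series converges when 5 · |x| < 1, giving R = 1/5.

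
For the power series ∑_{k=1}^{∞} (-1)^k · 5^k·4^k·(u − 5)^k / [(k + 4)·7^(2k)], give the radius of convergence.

Ratio test: |a_{k+1}/a_k| = [(k + 4)/((k+1) + 4)] · 5·4/49 → 20/49 as k → ∞.
Convergence for |u − 5| · 20/49 < 1, i.e. |u − 5| < 49/20. So R = 49/20.

R = 49/20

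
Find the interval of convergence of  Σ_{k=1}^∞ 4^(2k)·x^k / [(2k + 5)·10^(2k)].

[-25/4, 25/4)

By the ratio test, |a_{k+1}/a_k| = [(2k + 5)/(2(k+1) + 5)] · 16/100 → 4/25.
Hence the series converges for |x| < 1/(4/25) = 25/4, so the radius of convergence is 25/4.
Endpoint x = 25/4: the terms behave like c/k; limit comparison with the harmonic series gives divergence.
Check x = -25/4: an alternating series whose terms decrease to 0 in absolute value, so it converges by the Leibniz criterion.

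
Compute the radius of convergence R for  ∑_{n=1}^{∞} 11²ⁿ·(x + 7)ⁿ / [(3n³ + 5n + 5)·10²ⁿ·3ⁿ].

The ratio of consecutive coefficients is [(3n³ + 5n + 5)/(3(n+1)³ + 5(n+1) + 5)] · 121/(100·3) → 121/300.
Convergence for |x + 7| · 121/300 < 1, i.e. |x + 7| < 300/121. So R = 300/121.

R = 300/121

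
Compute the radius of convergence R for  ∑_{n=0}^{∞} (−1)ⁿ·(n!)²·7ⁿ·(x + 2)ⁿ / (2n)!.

By the ratio test, |a_{n+1}/a_n| = (n+1)²/[(2n+1)·(2n+2)] · 7 → 7/4.
Hence the series converges for |x + 2| < 1/(7/4) = 4/7, so the radius of convergence is 4/7.

R = 4/7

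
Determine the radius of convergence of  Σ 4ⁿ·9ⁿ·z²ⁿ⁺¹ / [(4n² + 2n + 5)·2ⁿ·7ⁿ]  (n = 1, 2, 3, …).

R = √14/6

Apply the ratio test: |a_{n+1}| / |a_n| = [(4n² + 2n + 5)/(4(n+1)² + 2(n+1) + 5)] · 4·9/(2·7), which tends to 18/7 as n → ∞.
Writing y = z², the series in y has radius 7/18, so |z| < √(7/18) and R = √14/6.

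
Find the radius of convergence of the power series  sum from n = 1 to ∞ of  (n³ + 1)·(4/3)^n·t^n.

The ratio of consecutive coefficients is [((n+1)³ + 1)/(n³ + 1)] · 4/3 → 4/3.
Hence the series converges for |t| < 1/(4/3) = 3/4, so the radius of convergence is 3/4.

R = 3/4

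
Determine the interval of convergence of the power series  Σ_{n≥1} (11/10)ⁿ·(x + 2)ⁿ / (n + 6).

Apply the ratio test: |a_{n+1}| / |a_n| = [(n + 6)/((n+1) + 6)] · 11/10, which tends to 11/10 as n → ∞.
Convergence for |x + 2| · 11/10 < 1, i.e. |x + 2| < 10/11. So R = 10/11.
Check x = -12/11: comparison with the harmonic series Σ 1/n shows the series diverges.
Endpoint x = -32/11: an alternating series whose terms decrease to 0 in absolute value, so it converges by the Leibniz criterion.

[-32/11, -12/11)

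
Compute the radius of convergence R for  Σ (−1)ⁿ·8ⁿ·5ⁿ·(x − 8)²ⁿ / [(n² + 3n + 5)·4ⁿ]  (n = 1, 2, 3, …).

The ratio of consecutive coefficients is [(n² + 3n + 5)/((n+1)² + 3(n+1) + 5)] · 8·5/4 → 10.
Since the exponent of (x − 8) increases by 2 each term, convergence requires |x − 8|² < 1/10, hence R = √10/10.

R = √10/10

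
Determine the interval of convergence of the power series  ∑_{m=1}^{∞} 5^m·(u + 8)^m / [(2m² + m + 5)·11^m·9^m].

[-139/5, 59/5]

The ratio of consecutive coefficients is [(2m² + m + 5)/(2(m+1)² + (m+1) + 5)] · 5/(11·9) → 5/99.
Hence the series converges for |u + 8| < 1/(5/99) = 99/5, so the radius of convergence is 99/5.
Check u = 59/5: absolute convergence follows by limit comparison with Σ 1/m².
Check u = -139/5: absolute convergence follows by limit comparison with Σ 1/m².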